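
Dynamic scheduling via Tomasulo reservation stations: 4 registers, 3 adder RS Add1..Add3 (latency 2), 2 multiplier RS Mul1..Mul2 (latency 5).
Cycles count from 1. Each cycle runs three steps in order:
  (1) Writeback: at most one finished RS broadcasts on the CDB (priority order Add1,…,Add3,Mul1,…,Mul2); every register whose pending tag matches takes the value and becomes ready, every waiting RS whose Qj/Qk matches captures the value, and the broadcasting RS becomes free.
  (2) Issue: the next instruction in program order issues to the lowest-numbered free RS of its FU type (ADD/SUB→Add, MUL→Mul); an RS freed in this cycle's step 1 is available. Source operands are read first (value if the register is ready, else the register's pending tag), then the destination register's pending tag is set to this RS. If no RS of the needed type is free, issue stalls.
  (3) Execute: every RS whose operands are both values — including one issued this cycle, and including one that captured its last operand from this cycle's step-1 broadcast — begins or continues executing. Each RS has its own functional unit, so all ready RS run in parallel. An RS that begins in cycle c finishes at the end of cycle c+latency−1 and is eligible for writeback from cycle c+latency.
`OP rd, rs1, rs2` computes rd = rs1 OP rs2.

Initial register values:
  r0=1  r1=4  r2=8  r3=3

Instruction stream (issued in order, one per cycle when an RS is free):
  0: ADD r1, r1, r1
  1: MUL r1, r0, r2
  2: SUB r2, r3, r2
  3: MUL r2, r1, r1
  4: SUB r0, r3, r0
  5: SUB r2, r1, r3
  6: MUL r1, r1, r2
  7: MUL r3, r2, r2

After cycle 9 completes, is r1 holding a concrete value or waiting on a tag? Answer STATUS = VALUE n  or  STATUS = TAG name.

STATUS = TAG Mul1

c1: issue ADD r1<-Add1 | r0:1,r1:Add1,r2:8,r3:3
c2: issue MUL r1<-Mul1 | r0:1,r1:Mul1,r2:8,r3:3
c3: CDB Add1=8; issue SUB r2<-Add1 | r0:1,r1:Mul1,r2:Add1,r3:3
c4: issue MUL r2<-Mul2 | r0:1,r1:Mul1,r2:Mul2,r3:3
c5: CDB Add1=-5; issue SUB r0<-Add1 | r0:Add1,r1:Mul1,r2:Mul2,r3:3
c6: issue SUB r2<-Add2 | r0:Add1,r1:Mul1,r2:Add2,r3:3
c7: CDB Add1=2; stall | r0:2,r1:Mul1,r2:Add2,r3:3
c8: CDB Mul1=8; issue MUL r1<-Mul1 | r0:2,r1:Mul1,r2:Add2,r3:3
c9: stall | r0:2,r1:Mul1,r2:Add2,r3:3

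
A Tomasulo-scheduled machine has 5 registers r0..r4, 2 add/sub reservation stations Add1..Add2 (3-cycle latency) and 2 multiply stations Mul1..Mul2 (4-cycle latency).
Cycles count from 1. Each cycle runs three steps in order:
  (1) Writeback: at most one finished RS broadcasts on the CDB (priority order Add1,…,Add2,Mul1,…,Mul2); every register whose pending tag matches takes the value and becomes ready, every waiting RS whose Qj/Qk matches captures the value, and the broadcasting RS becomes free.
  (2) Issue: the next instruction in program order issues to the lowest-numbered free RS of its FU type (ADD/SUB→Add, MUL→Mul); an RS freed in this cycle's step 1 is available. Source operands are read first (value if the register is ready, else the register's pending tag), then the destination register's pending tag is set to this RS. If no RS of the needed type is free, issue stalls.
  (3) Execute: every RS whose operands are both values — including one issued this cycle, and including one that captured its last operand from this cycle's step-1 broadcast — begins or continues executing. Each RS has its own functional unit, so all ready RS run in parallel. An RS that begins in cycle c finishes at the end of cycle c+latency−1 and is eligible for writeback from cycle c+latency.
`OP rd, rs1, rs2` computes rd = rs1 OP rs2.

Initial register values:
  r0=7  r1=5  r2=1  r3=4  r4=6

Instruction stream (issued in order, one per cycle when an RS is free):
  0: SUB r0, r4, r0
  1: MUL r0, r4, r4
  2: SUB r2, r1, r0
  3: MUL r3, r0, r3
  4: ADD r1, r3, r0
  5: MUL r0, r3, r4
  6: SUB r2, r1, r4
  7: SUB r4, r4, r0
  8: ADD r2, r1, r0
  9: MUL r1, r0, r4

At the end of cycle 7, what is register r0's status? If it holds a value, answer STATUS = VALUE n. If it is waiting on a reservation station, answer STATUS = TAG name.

c1: issue SUB r0<-Add1 | r0:Add1,r1:5,r2:1,r3:4,r4:6
c2: issue MUL r0<-Mul1 | r0:Mul1,r1:5,r2:1,r3:4,r4:6
c3: issue SUB r2<-Add2 | r0:Mul1,r1:5,r2:Add2,r3:4,r4:6
c4: CDB Add1=-1; issue MUL r3<-Mul2 | r0:Mul1,r1:5,r2:Add2,r3:Mul2,r4:6
c5: issue ADD r1<-Add1 | r0:Mul1,r1:Add1,r2:Add2,r3:Mul2,r4:6
c6: CDB Mul1=36; issue MUL r0<-Mul1 | r0:Mul1,r1:Add1,r2:Add2,r3:Mul2,r4:6
c7: stall | r0:Mul1,r1:Add1,r2:Add2,r3:Mul2,r4:6

STATUS = TAG Mul1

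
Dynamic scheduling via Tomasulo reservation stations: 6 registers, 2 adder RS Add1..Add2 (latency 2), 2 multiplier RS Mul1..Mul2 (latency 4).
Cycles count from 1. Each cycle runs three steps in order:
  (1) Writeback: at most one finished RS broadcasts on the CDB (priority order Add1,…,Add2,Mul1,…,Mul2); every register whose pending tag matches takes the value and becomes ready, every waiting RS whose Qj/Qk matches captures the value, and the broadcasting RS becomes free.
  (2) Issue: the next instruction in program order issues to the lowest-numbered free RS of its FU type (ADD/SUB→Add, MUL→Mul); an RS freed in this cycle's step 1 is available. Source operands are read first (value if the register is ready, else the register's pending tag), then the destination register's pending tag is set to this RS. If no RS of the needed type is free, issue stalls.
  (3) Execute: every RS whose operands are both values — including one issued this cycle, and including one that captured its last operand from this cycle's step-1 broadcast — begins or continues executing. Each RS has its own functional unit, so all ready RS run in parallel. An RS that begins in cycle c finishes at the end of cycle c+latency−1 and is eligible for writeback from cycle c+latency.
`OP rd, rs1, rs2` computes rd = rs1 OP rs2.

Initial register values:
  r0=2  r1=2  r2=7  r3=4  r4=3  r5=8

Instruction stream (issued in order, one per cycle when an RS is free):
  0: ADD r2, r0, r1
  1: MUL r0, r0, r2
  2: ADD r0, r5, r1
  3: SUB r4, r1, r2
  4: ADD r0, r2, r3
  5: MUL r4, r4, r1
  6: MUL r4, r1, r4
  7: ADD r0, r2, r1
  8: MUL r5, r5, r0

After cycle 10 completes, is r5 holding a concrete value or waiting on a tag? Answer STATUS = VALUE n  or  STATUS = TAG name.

  c1: issue ADD r2<-Add1  regs: r0:2,r1:2,r2:Add1,r3:4,r4:3,r5:8
  c2: issue MUL r0<-Mul1  regs: r0:Mul1,r1:2,r2:Add1,r3:4,r4:3,r5:8
  c3: CDB Add1=4; issue ADD r0<-Add1  regs: r0:Add1,r1:2,r2:4,r3:4,r4:3,r5:8
  c4: issue SUB r4<-Add2  regs: r0:Add1,r1:2,r2:4,r3:4,r4:Add2,r5:8
  c5: CDB Add1=10; issue ADD r0<-Add1  regs: r0:Add1,r1:2,r2:4,r3:4,r4:Add2,r5:8
  c6: CDB Add2=-2; issue MUL r4<-Mul2  regs: r0:Add1,r1:2,r2:4,r3:4,r4:Mul2,r5:8
  c7: CDB Add1=8; stall  regs: r0:8,r1:2,r2:4,r3:4,r4:Mul2,r5:8
  c8: CDB Mul1=8; issue MUL r4<-Mul1  regs: r0:8,r1:2,r2:4,r3:4,r4:Mul1,r5:8
  c9: issue ADD r0<-Add1  regs: r0:Add1,r1:2,r2:4,r3:4,r4:Mul1,r5:8
  c10: CDB Mul2=-4; issue MUL r5<-Mul2  regs: r0:Add1,r1:2,r2:4,r3:4,r4:Mul1,r5:Mul2

STATUS = TAG Mul2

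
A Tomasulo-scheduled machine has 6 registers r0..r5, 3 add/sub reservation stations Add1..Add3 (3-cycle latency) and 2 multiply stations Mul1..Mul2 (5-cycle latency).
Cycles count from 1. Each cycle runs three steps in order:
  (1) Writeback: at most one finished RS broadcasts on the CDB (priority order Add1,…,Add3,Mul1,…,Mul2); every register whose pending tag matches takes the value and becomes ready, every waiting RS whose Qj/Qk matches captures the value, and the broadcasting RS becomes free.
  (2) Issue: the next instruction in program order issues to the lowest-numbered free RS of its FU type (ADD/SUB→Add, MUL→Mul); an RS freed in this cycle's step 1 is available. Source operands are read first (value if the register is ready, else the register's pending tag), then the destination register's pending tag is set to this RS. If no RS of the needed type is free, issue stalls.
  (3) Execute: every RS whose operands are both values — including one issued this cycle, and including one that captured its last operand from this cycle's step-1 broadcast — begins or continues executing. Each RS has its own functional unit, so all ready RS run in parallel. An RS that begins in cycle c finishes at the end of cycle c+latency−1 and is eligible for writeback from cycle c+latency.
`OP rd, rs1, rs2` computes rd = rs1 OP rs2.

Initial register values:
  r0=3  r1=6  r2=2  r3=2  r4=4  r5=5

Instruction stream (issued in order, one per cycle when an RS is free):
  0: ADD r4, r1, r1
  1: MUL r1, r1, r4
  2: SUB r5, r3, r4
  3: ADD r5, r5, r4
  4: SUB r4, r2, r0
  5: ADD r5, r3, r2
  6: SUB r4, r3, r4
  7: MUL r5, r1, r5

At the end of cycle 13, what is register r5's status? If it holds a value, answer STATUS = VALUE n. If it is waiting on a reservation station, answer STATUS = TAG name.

STATUS = TAG Mul1

  c1: issue ADD r4<-Add1  regs: r0:3,r1:6,r2:2,r3:2,r4:Add1,r5:5
  c2: issue MUL r1<-Mul1  regs: r0:3,r1:Mul1,r2:2,r3:2,r4:Add1,r5:5
  c3: issue SUB r5<-Add2  regs: r0:3,r1:Mul1,r2:2,r3:2,r4:Add1,r5:Add2
  c4: CDB Add1=12; issue ADD r5<-Add1  regs: r0:3,r1:Mul1,r2:2,r3:2,r4:12,r5:Add1
  c5: issue SUB r4<-Add3  regs: r0:3,r1:Mul1,r2:2,r3:2,r4:Add3,r5:Add1
  c6: stall  regs: r0:3,r1:Mul1,r2:2,r3:2,r4:Add3,r5:Add1
  c7: CDB Add2=-10; issue ADD r5<-Add2  regs: r0:3,r1:Mul1,r2:2,r3:2,r4:Add3,r5:Add2
  c8: CDB Add3=-1; issue SUB r4<-Add3  regs: r0:3,r1:Mul1,r2:2,r3:2,r4:Add3,r5:Add2
  c9: CDB Mul1=72; issue MUL r5<-Mul1  regs: r0:3,r1:72,r2:2,r3:2,r4:Add3,r5:Mul1
  c10: CDB Add1=2  regs: r0:3,r1:72,r2:2,r3:2,r4:Add3,r5:Mul1
  c11: CDB Add2=4  regs: r0:3,r1:72,r2:2,r3:2,r4:Add3,r5:Mul1
  c12: CDB Add3=3  regs: r0:3,r1:72,r2:2,r3:2,r4:3,r5:Mul1
  c13: -  regs: r0:3,r1:72,r2:2,r3:2,r4:3,r5:Mul1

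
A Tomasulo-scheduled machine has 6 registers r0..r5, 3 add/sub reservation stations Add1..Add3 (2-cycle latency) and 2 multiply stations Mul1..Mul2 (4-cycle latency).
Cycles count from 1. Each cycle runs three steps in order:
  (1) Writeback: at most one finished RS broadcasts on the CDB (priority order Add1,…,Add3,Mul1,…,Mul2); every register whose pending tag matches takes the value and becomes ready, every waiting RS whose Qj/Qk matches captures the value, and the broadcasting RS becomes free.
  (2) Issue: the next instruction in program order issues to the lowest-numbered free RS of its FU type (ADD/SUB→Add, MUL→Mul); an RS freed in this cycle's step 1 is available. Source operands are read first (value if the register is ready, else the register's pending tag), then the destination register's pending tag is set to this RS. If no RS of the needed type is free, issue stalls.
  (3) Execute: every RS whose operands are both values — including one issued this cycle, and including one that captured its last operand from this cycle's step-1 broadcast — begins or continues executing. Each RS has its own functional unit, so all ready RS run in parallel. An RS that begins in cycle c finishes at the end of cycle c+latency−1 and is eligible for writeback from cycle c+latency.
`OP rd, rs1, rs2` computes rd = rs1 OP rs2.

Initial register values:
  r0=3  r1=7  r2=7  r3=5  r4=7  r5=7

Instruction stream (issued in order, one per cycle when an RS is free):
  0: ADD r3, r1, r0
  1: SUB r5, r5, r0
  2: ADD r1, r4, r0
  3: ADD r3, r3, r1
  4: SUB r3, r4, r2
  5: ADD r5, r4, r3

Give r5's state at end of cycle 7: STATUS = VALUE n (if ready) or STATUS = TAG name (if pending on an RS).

c1: issue ADD r3<-Add1 | r0:3,r1:7,r2:7,r3:Add1,r4:7,r5:7
c2: issue SUB r5<-Add2 | r0:3,r1:7,r2:7,r3:Add1,r4:7,r5:Add2
c3: CDB Add1=10; issue ADD r1<-Add1 | r0:3,r1:Add1,r2:7,r3:10,r4:7,r5:Add2
c4: CDB Add2=4; issue ADD r3<-Add2 | r0:3,r1:Add1,r2:7,r3:Add2,r4:7,r5:4
c5: CDB Add1=10; issue SUB r3<-Add1 | r0:3,r1:10,r2:7,r3:Add1,r4:7,r5:4
c6: issue ADD r5<-Add3 | r0:3,r1:10,r2:7,r3:Add1,r4:7,r5:Add3
c7: CDB Add1=0 | r0:3,r1:10,r2:7,r3:0,r4:7,r5:Add3

STATUS = TAG Add3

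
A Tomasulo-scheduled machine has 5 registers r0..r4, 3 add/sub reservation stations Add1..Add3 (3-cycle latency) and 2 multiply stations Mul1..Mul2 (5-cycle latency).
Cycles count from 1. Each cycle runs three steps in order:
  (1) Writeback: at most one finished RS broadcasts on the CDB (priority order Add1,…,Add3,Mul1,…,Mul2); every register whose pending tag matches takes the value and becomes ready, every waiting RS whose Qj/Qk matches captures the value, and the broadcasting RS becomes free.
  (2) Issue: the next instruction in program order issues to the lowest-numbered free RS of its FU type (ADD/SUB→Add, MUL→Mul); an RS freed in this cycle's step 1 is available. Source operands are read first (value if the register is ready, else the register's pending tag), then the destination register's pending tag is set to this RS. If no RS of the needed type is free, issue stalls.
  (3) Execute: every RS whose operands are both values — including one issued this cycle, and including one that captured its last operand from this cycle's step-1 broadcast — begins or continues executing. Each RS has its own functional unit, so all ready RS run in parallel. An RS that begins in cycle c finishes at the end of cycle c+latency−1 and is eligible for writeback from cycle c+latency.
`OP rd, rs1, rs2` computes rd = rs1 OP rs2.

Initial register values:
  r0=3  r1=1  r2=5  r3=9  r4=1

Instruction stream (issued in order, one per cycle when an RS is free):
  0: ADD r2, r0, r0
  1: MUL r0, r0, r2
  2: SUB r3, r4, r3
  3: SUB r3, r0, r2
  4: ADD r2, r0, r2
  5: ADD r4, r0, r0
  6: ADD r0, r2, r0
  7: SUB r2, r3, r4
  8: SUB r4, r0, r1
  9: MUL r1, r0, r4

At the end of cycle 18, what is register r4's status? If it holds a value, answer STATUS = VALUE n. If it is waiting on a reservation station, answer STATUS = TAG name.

STATUS = TAG Add3

c1: issue ADD r2<-Add1 | r0:3,r1:1,r2:Add1,r3:9,r4:1
c2: issue MUL r0<-Mul1 | r0:Mul1,r1:1,r2:Add1,r3:9,r4:1
c3: issue SUB r3<-Add2 | r0:Mul1,r1:1,r2:Add1,r3:Add2,r4:1
c4: CDB Add1=6; issue SUB r3<-Add1 | r0:Mul1,r1:1,r2:6,r3:Add1,r4:1
c5: issue ADD r2<-Add3 | r0:Mul1,r1:1,r2:Add3,r3:Add1,r4:1
c6: CDB Add2=-8; issue ADD r4<-Add2 | r0:Mul1,r1:1,r2:Add3,r3:Add1,r4:Add2
c7: stall | r0:Mul1,r1:1,r2:Add3,r3:Add1,r4:Add2
c8: stall | r0:Mul1,r1:1,r2:Add3,r3:Add1,r4:Add2
c9: CDB Mul1=18; stall | r0:18,r1:1,r2:Add3,r3:Add1,r4:Add2
c10: stall | r0:18,r1:1,r2:Add3,r3:Add1,r4:Add2
c11: stall | r0:18,r1:1,r2:Add3,r3:Add1,r4:Add2
c12: CDB Add1=12; issue ADD r0<-Add1 | r0:Add1,r1:1,r2:Add3,r3:12,r4:Add2
c13: CDB Add2=36; issue SUB r2<-Add2 | r0:Add1,r1:1,r2:Add2,r3:12,r4:36
c14: CDB Add3=24; issue SUB r4<-Add3 | r0:Add1,r1:1,r2:Add2,r3:12,r4:Add3
c15: issue MUL r1<-Mul1 | r0:Add1,r1:Mul1,r2:Add2,r3:12,r4:Add3
c16: CDB Add2=-24 | r0:Add1,r1:Mul1,r2:-24,r3:12,r4:Add3
c17: CDB Add1=42 | r0:42,r1:Mul1,r2:-24,r3:12,r4:Add3
c18: - | r0:42,r1:Mul1,r2:-24,r3:12,r4:Add3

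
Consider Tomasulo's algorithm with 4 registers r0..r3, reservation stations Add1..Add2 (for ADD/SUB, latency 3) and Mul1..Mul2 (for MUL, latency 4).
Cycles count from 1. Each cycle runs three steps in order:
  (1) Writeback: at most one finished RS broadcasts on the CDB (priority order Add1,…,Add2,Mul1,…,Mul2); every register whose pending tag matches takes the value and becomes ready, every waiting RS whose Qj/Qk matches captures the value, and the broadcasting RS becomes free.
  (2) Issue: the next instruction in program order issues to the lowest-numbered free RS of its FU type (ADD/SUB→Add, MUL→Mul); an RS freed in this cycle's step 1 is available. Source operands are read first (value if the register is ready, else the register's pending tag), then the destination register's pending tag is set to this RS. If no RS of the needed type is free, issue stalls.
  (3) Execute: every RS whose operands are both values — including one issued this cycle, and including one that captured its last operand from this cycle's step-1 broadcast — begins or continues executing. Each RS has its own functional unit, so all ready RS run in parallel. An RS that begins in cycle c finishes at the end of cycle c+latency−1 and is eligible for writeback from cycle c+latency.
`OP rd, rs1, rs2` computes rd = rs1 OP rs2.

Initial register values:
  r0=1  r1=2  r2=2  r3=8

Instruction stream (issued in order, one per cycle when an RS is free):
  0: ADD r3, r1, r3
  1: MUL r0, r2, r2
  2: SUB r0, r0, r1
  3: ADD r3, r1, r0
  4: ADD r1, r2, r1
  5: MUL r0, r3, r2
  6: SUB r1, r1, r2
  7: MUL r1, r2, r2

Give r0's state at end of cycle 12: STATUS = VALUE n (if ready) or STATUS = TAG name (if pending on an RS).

cycle 1: issue ADD r3<-Add1 // r0:1,r1:2,r2:2,r3:Add1
cycle 2: issue MUL r0<-Mul1 // r0:Mul1,r1:2,r2:2,r3:Add1
cycle 3: issue SUB r0<-Add2 // r0:Add2,r1:2,r2:2,r3:Add1
cycle 4: CDB Add1=10; issue ADD r3<-Add1 // r0:Add2,r1:2,r2:2,r3:Add1
cycle 5: stall // r0:Add2,r1:2,r2:2,r3:Add1
cycle 6: CDB Mul1=4; stall // r0:Add2,r1:2,r2:2,r3:Add1
cycle 7: stall // r0:Add2,r1:2,r2:2,r3:Add1
cycle 8: stall // r0:Add2,r1:2,r2:2,r3:Add1
cycle 9: CDB Add2=2; issue ADD r1<-Add2 // r0:2,r1:Add2,r2:2,r3:Add1
cycle 10: issue MUL r0<-Mul1 // r0:Mul1,r1:Add2,r2:2,r3:Add1
cycle 11: stall // r0:Mul1,r1:Add2,r2:2,r3:Add1
cycle 12: CDB Add1=4; issue SUB r1<-Add1 // r0:Mul1,r1:Add1,r2:2,r3:4

STATUS = TAG Mul1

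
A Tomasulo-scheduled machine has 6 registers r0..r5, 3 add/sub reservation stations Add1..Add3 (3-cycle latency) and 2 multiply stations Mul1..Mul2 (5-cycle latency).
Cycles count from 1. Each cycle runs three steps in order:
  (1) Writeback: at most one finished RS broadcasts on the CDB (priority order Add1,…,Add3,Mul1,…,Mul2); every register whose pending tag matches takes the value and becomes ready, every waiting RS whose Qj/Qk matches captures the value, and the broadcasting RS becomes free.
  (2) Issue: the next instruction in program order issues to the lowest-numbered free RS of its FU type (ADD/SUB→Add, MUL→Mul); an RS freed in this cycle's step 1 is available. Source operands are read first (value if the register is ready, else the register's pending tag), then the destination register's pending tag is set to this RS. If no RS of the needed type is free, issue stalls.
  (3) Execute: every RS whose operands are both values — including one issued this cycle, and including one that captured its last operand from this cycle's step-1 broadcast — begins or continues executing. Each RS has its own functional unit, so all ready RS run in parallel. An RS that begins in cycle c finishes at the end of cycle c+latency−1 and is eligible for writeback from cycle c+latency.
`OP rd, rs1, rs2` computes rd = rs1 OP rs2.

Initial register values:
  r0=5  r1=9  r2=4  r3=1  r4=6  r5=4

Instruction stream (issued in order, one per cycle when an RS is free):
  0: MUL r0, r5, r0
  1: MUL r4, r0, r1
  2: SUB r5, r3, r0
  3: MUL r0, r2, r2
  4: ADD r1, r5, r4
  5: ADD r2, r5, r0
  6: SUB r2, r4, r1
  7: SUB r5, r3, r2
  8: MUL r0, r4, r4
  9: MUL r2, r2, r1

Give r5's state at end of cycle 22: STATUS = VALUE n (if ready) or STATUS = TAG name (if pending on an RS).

STATUS = VALUE -18

cycle 1: issue MUL r0<-Mul1 // r0:Mul1,r1:9,r2:4,r3:1,r4:6,r5:4
cycle 2: issue MUL r4<-Mul2 // r0:Mul1,r1:9,r2:4,r3:1,r4:Mul2,r5:4
cycle 3: issue SUB r5<-Add1 // r0:Mul1,r1:9,r2:4,r3:1,r4:Mul2,r5:Add1
cycle 4: stall // r0:Mul1,r1:9,r2:4,r3:1,r4:Mul2,r5:Add1
cycle 5: stall // r0:Mul1,r1:9,r2:4,r3:1,r4:Mul2,r5:Add1
cycle 6: CDB Mul1=20; issue MUL r0<-Mul1 // r0:Mul1,r1:9,r2:4,r3:1,r4:Mul2,r5:Add1
cycle 7: issue ADD r1<-Add2 // r0:Mul1,r1:Add2,r2:4,r3:1,r4:Mul2,r5:Add1
cycle 8: issue ADD r2<-Add3 // r0:Mul1,r1:Add2,r2:Add3,r3:1,r4:Mul2,r5:Add1
cycle 9: CDB Add1=-19; issue SUB r2<-Add1 // r0:Mul1,r1:Add2,r2:Add1,r3:1,r4:Mul2,r5:-19
cycle 10: stall // r0:Mul1,r1:Add2,r2:Add1,r3:1,r4:Mul2,r5:-19
cycle 11: CDB Mul1=16; stall // r0:16,r1:Add2,r2:Add1,r3:1,r4:Mul2,r5:-19
cycle 12: CDB Mul2=180; stall // r0:16,r1:Add2,r2:Add1,r3:1,r4:180,r5:-19
cycle 13: stall // r0:16,r1:Add2,r2:Add1,r3:1,r4:180,r5:-19
cycle 14: CDB Add3=-3; issue SUB r5<-Add3 // r0:16,r1:Add2,r2:Add1,r3:1,r4:180,r5:Add3
cycle 15: CDB Add2=161; issue MUL r0<-Mul1 // r0:Mul1,r1:161,r2:Add1,r3:1,r4:180,r5:Add3
cycle 16: issue MUL r2<-Mul2 // r0:Mul1,r1:161,r2:Mul2,r3:1,r4:180,r5:Add3
cycle 17: - // r0:Mul1,r1:161,r2:Mul2,r3:1,r4:180,r5:Add3
cycle 18: CDB Add1=19 // r0:Mul1,r1:161,r2:Mul2,r3:1,r4:180,r5:Add3
cycle 19: - // r0:Mul1,r1:161,r2:Mul2,r3:1,r4:180,r5:Add3
cycle 20: CDB Mul1=32400 // r0:32400,r1:161,r2:Mul2,r3:1,r4:180,r5:Add3
cycle 21: CDB Add3=-18 // r0:32400,r1:161,r2:Mul2,r3:1,r4:180,r5:-18
cycle 22: - // r0:32400,r1:161,r2:Mul2,r3:1,r4:180,r5:-18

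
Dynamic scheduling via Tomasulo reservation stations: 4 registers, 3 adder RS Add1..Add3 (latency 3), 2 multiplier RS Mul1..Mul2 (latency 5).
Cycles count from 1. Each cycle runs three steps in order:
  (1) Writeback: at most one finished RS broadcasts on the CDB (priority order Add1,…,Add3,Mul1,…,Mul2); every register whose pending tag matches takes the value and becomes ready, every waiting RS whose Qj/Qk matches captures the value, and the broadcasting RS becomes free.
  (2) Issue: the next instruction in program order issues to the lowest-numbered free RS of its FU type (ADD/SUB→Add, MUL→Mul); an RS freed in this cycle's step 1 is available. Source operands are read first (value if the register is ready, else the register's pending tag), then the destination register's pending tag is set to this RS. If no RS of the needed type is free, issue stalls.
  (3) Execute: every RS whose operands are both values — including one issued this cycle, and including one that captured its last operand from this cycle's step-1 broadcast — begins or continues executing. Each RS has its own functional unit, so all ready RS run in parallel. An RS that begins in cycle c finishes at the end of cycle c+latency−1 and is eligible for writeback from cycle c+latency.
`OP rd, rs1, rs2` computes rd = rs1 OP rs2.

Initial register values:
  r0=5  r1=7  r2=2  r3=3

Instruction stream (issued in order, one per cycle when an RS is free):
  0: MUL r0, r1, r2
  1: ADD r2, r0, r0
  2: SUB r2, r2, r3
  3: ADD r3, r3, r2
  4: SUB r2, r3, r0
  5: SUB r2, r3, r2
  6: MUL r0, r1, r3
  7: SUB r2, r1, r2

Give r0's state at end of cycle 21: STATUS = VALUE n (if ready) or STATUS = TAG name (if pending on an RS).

c1: issue MUL r0<-Mul1 | r0:Mul1,r1:7,r2:2,r3:3
c2: issue ADD r2<-Add1 | r0:Mul1,r1:7,r2:Add1,r3:3
c3: issue SUB r2<-Add2 | r0:Mul1,r1:7,r2:Add2,r3:3
c4: issue ADD r3<-Add3 | r0:Mul1,r1:7,r2:Add2,r3:Add3
c5: stall | r0:Mul1,r1:7,r2:Add2,r3:Add3
c6: CDB Mul1=14; stall | r0:14,r1:7,r2:Add2,r3:Add3
c7: stall | r0:14,r1:7,r2:Add2,r3:Add3
c8: stall | r0:14,r1:7,r2:Add2,r3:Add3
c9: CDB Add1=28; issue SUB r2<-Add1 | r0:14,r1:7,r2:Add1,r3:Add3
c10: stall | r0:14,r1:7,r2:Add1,r3:Add3
c11: stall | r0:14,r1:7,r2:Add1,r3:Add3
c12: CDB Add2=25; issue SUB r2<-Add2 | r0:14,r1:7,r2:Add2,r3:Add3
c13: issue MUL r0<-Mul1 | r0:Mul1,r1:7,r2:Add2,r3:Add3
c14: stall | r0:Mul1,r1:7,r2:Add2,r3:Add3
c15: CDB Add3=28; issue SUB r2<-Add3 | r0:Mul1,r1:7,r2:Add3,r3:28
c16: - | r0:Mul1,r1:7,r2:Add3,r3:28
c17: - | r0:Mul1,r1:7,r2:Add3,r3:28
c18: CDB Add1=14 | r0:Mul1,r1:7,r2:Add3,r3:28
c19: - | r0:Mul1,r1:7,r2:Add3,r3:28
c20: CDB Mul1=196 | r0:196,r1:7,r2:Add3,r3:28
c21: CDB Add2=14 | r0:196,r1:7,r2:Add3,r3:28

STATUS = VALUE 196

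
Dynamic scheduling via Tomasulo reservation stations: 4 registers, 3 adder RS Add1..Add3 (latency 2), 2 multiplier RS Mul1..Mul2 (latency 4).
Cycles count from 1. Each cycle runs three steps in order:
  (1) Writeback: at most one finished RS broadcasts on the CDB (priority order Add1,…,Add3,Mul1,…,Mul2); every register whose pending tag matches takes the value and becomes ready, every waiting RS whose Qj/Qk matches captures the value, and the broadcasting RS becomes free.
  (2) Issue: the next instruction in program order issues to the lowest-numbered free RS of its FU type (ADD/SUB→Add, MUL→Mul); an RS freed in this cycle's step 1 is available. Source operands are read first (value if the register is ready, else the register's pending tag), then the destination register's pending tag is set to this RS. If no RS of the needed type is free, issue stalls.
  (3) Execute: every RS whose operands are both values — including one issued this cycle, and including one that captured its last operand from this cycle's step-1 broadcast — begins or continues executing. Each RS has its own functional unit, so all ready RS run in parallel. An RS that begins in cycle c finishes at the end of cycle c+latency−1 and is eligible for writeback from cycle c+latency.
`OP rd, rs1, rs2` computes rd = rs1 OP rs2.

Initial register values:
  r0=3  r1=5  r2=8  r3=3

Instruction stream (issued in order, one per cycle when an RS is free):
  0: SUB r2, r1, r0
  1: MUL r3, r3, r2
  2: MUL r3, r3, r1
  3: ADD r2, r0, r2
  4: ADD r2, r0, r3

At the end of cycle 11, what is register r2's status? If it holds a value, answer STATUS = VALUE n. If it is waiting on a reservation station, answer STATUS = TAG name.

  c1: issue SUB r2<-Add1  regs: r0:3,r1:5,r2:Add1,r3:3
  c2: issue MUL r3<-Mul1  regs: r0:3,r1:5,r2:Add1,r3:Mul1
  c3: CDB Add1=2; issue MUL r3<-Mul2  regs: r0:3,r1:5,r2:2,r3:Mul2
  c4: issue ADD r2<-Add1  regs: r0:3,r1:5,r2:Add1,r3:Mul2
  c5: issue ADD r2<-Add2  regs: r0:3,r1:5,r2:Add2,r3:Mul2
  c6: CDB Add1=5  regs: r0:3,r1:5,r2:Add2,r3:Mul2
  c7: CDB Mul1=6  regs: r0:3,r1:5,r2:Add2,r3:Mul2
  c8: -  regs: r0:3,r1:5,r2:Add2,r3:Mul2
  c9: -  regs: r0:3,r1:5,r2:Add2,r3:Mul2
  c10: -  regs: r0:3,r1:5,r2:Add2,r3:Mul2
  c11: CDB Mul2=30  regs: r0:3,r1:5,r2:Add2,r3:30

STATUS = TAG Add2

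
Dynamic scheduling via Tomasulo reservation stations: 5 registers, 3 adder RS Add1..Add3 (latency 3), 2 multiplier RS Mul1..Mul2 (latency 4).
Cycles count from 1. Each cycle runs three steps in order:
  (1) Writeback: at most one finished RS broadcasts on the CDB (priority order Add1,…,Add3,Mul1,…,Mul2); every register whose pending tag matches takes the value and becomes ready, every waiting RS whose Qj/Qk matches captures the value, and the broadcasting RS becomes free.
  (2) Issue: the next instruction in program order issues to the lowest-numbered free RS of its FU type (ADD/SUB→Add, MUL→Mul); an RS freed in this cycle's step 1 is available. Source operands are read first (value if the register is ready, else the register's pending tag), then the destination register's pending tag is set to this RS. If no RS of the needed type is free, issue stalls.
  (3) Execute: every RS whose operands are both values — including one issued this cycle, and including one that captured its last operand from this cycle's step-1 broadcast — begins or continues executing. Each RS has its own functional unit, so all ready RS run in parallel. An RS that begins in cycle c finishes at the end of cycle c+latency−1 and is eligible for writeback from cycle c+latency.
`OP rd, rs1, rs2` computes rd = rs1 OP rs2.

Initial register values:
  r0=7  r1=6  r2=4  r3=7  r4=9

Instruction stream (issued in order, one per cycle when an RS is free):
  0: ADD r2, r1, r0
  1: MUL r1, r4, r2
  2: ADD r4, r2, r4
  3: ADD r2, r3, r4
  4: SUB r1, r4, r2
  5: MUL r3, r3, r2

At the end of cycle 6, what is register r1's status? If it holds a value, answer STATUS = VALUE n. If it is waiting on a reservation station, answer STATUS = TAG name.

c1: issue ADD r2<-Add1 | r0:7,r1:6,r2:Add1,r3:7,r4:9
c2: issue MUL r1<-Mul1 | r0:7,r1:Mul1,r2:Add1,r3:7,r4:9
c3: issue ADD r4<-Add2 | r0:7,r1:Mul1,r2:Add1,r3:7,r4:Add2
c4: CDB Add1=13; issue ADD r2<-Add1 | r0:7,r1:Mul1,r2:Add1,r3:7,r4:Add2
c5: issue SUB r1<-Add3 | r0:7,r1:Add3,r2:Add1,r3:7,r4:Add2
c6: issue MUL r3<-Mul2 | r0:7,r1:Add3,r2:Add1,r3:Mul2,r4:Add2

STATUS = TAG Add3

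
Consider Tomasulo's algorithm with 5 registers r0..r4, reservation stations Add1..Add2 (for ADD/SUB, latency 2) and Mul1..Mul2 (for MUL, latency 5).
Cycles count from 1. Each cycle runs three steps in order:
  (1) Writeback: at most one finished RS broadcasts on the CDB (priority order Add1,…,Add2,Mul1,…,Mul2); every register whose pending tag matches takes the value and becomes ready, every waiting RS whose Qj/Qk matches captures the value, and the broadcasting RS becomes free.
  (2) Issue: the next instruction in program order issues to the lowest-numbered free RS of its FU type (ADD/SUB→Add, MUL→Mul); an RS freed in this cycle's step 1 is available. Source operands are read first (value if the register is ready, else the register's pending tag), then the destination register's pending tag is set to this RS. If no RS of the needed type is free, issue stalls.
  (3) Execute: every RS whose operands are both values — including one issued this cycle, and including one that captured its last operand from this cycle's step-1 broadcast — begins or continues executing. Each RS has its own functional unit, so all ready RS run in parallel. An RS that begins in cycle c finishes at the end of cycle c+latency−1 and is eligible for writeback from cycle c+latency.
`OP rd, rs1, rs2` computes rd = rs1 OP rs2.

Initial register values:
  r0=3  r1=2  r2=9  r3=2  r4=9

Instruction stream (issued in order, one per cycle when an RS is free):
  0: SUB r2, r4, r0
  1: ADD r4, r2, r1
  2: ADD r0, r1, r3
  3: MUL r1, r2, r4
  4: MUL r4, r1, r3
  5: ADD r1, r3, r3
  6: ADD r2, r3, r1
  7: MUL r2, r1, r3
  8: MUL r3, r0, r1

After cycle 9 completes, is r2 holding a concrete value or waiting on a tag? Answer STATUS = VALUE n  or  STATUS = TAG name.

STATUS = TAG Add2

cycle 1: issue SUB r2<-Add1 // r0:3,r1:2,r2:Add1,r3:2,r4:9
cycle 2: issue ADD r4<-Add2 // r0:3,r1:2,r2:Add1,r3:2,r4:Add2
cycle 3: CDB Add1=6; issue ADD r0<-Add1 // r0:Add1,r1:2,r2:6,r3:2,r4:Add2
cycle 4: issue MUL r1<-Mul1 // r0:Add1,r1:Mul1,r2:6,r3:2,r4:Add2
cycle 5: CDB Add1=4; issue MUL r4<-Mul2 // r0:4,r1:Mul1,r2:6,r3:2,r4:Mul2
cycle 6: CDB Add2=8; issue ADD r1<-Add1 // r0:4,r1:Add1,r2:6,r3:2,r4:Mul2
cycle 7: issue ADD r2<-Add2 // r0:4,r1:Add1,r2:Add2,r3:2,r4:Mul2
cycle 8: CDB Add1=4; stall // r0:4,r1:4,r2:Add2,r3:2,r4:Mul2
cycle 9: stall // r0:4,r1:4,r2:Add2,r3:2,r4:Mul2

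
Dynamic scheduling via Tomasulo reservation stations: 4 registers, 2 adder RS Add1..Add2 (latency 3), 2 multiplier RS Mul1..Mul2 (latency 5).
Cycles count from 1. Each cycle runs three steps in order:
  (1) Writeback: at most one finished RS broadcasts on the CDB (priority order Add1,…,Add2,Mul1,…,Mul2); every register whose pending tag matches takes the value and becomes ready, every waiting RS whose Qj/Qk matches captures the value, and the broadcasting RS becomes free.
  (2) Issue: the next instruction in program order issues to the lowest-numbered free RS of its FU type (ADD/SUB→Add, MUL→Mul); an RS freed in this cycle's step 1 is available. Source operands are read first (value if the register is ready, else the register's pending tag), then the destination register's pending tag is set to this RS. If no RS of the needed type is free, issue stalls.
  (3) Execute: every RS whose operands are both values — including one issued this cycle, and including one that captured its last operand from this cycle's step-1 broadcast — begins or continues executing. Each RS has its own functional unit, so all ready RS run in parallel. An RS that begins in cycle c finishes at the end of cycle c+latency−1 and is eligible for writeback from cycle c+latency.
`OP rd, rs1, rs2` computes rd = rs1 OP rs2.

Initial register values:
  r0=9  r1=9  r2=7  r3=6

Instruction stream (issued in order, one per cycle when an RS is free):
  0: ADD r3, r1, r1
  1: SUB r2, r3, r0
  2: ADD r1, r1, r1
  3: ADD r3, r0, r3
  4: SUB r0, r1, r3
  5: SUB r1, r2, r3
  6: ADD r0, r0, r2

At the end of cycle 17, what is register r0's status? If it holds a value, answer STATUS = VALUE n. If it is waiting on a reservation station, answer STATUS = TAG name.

c1: issue ADD r3<-Add1 | r0:9,r1:9,r2:7,r3:Add1
c2: issue SUB r2<-Add2 | r0:9,r1:9,r2:Add2,r3:Add1
c3: stall | r0:9,r1:9,r2:Add2,r3:Add1
c4: CDB Add1=18; issue ADD r1<-Add1 | r0:9,r1:Add1,r2:Add2,r3:18
c5: stall | r0:9,r1:Add1,r2:Add2,r3:18
c6: stall | r0:9,r1:Add1,r2:Add2,r3:18
c7: CDB Add1=18; issue ADD r3<-Add1 | r0:9,r1:18,r2:Add2,r3:Add1
c8: CDB Add2=9; issue SUB r0<-Add2 | r0:Add2,r1:18,r2:9,r3:Add1
c9: stall | r0:Add2,r1:18,r2:9,r3:Add1
c10: CDB Add1=27; issue SUB r1<-Add1 | r0:Add2,r1:Add1,r2:9,r3:27
c11: stall | r0:Add2,r1:Add1,r2:9,r3:27
c12: stall | r0:Add2,r1:Add1,r2:9,r3:27
c13: CDB Add1=-18; issue ADD r0<-Add1 | r0:Add1,r1:-18,r2:9,r3:27
c14: CDB Add2=-9 | r0:Add1,r1:-18,r2:9,r3:27
c15: - | r0:Add1,r1:-18,r2:9,r3:27
c16: - | r0:Add1,r1:-18,r2:9,r3:27
c17: CDB Add1=0 | r0:0,r1:-18,r2:9,r3:27

STATUS = VALUE 0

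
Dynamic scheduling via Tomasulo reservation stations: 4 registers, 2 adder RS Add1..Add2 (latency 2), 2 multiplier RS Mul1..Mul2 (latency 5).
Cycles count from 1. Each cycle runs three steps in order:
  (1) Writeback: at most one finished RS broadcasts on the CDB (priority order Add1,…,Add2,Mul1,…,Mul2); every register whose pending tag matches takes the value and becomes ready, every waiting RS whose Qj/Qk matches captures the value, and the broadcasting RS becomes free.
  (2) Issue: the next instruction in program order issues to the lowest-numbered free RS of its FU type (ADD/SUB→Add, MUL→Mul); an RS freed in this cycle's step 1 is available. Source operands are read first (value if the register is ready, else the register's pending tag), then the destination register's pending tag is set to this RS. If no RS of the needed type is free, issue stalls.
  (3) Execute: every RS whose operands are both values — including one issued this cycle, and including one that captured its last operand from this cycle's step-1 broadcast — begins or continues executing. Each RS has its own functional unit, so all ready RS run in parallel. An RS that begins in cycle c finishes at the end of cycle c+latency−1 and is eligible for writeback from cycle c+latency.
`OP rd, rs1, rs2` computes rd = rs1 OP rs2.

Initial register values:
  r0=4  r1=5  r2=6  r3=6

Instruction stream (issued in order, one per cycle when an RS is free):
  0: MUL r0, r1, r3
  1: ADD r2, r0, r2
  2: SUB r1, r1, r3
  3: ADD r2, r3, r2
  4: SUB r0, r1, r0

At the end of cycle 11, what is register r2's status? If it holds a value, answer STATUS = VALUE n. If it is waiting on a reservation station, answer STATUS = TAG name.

STATUS = VALUE 42

c1: issue MUL r0<-Mul1 | r0:Mul1,r1:5,r2:6,r3:6
c2: issue ADD r2<-Add1 | r0:Mul1,r1:5,r2:Add1,r3:6
c3: issue SUB r1<-Add2 | r0:Mul1,r1:Add2,r2:Add1,r3:6
c4: stall | r0:Mul1,r1:Add2,r2:Add1,r3:6
c5: CDB Add2=-1; issue ADD r2<-Add2 | r0:Mul1,r1:-1,r2:Add2,r3:6
c6: CDB Mul1=30; stall | r0:30,r1:-1,r2:Add2,r3:6
c7: stall | r0:30,r1:-1,r2:Add2,r3:6
c8: CDB Add1=36; issue SUB r0<-Add1 | r0:Add1,r1:-1,r2:Add2,r3:6
c9: - | r0:Add1,r1:-1,r2:Add2,r3:6
c10: CDB Add1=-31 | r0:-31,r1:-1,r2:Add2,r3:6
c11: CDB Add2=42 | r0:-31,r1:-1,r2:42,r3:6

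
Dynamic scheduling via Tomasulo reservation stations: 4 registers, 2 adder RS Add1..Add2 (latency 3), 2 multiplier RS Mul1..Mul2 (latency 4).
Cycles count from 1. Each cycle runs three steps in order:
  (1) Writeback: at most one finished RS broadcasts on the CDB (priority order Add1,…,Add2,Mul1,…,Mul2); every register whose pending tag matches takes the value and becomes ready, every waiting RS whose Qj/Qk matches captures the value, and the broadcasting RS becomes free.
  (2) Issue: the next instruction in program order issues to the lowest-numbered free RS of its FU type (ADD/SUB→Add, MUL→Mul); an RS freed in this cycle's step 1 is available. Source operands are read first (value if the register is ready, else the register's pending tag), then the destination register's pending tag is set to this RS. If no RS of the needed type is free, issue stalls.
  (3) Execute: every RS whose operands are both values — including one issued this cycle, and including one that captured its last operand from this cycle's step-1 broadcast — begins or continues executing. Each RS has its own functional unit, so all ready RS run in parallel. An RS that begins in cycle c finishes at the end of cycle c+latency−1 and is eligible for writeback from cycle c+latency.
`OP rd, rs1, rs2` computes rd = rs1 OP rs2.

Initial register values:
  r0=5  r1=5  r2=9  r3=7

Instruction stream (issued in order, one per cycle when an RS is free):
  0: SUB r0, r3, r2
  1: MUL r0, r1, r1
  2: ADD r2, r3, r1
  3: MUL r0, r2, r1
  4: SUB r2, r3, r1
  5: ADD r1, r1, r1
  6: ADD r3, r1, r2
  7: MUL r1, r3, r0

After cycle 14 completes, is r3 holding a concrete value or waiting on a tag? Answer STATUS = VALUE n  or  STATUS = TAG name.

cycle 1: issue SUB r0<-Add1 // r0:Add1,r1:5,r2:9,r3:7
cycle 2: issue MUL r0<-Mul1 // r0:Mul1,r1:5,r2:9,r3:7
cycle 3: issue ADD r2<-Add2 // r0:Mul1,r1:5,r2:Add2,r3:7
cycle 4: CDB Add1=-2; issue MUL r0<-Mul2 // r0:Mul2,r1:5,r2:Add2,r3:7
cycle 5: issue SUB r2<-Add1 // r0:Mul2,r1:5,r2:Add1,r3:7
cycle 6: CDB Add2=12; issue ADD r1<-Add2 // r0:Mul2,r1:Add2,r2:Add1,r3:7
cycle 7: CDB Mul1=25; stall // r0:Mul2,r1:Add2,r2:Add1,r3:7
cycle 8: CDB Add1=2; issue ADD r3<-Add1 // r0:Mul2,r1:Add2,r2:2,r3:Add1
cycle 9: CDB Add2=10; issue MUL r1<-Mul1 // r0:Mul2,r1:Mul1,r2:2,r3:Add1
cycle 10: CDB Mul2=60 // r0:60,r1:Mul1,r2:2,r3:Add1
cycle 11: - // r0:60,r1:Mul1,r2:2,r3:Add1
cycle 12: CDB Add1=12 // r0:60,r1:Mul1,r2:2,r3:12
cycle 13: - // r0:60,r1:Mul1,r2:2,r3:12
cycle 14: - // r0:60,r1:Mul1,r2:2,r3:12

STATUS = VALUE 12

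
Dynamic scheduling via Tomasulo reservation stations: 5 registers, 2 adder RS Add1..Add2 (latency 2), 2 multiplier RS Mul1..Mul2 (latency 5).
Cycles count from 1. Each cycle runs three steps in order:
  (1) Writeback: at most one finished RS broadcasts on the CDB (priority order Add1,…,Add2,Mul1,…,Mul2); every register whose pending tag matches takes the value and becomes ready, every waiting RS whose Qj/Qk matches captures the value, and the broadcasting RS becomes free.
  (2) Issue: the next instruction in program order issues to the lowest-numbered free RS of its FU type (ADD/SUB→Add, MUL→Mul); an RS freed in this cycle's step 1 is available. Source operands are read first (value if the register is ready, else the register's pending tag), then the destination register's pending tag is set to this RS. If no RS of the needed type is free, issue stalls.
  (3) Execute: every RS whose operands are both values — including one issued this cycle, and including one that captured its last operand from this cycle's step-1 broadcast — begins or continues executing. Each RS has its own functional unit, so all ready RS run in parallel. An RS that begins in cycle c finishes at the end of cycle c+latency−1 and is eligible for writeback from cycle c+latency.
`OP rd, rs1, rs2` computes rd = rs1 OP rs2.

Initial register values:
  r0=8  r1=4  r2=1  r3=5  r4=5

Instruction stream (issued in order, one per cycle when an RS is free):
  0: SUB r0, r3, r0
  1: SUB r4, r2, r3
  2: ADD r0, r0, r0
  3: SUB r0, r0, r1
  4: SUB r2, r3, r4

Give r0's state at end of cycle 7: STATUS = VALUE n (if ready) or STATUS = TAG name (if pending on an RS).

cycle 1: issue SUB r0<-Add1 // r0:Add1,r1:4,r2:1,r3:5,r4:5
cycle 2: issue SUB r4<-Add2 // r0:Add1,r1:4,r2:1,r3:5,r4:Add2
cycle 3: CDB Add1=-3; issue ADD r0<-Add1 // r0:Add1,r1:4,r2:1,r3:5,r4:Add2
cycle 4: CDB Add2=-4; issue SUB r0<-Add2 // r0:Add2,r1:4,r2:1,r3:5,r4:-4
cycle 5: CDB Add1=-6; issue SUB r2<-Add1 // r0:Add2,r1:4,r2:Add1,r3:5,r4:-4
cycle 6: - // r0:Add2,r1:4,r2:Add1,r3:5,r4:-4
cycle 7: CDB Add1=9 // r0:Add2,r1:4,r2:9,r3:5,r4:-4

STATUS = TAG Add2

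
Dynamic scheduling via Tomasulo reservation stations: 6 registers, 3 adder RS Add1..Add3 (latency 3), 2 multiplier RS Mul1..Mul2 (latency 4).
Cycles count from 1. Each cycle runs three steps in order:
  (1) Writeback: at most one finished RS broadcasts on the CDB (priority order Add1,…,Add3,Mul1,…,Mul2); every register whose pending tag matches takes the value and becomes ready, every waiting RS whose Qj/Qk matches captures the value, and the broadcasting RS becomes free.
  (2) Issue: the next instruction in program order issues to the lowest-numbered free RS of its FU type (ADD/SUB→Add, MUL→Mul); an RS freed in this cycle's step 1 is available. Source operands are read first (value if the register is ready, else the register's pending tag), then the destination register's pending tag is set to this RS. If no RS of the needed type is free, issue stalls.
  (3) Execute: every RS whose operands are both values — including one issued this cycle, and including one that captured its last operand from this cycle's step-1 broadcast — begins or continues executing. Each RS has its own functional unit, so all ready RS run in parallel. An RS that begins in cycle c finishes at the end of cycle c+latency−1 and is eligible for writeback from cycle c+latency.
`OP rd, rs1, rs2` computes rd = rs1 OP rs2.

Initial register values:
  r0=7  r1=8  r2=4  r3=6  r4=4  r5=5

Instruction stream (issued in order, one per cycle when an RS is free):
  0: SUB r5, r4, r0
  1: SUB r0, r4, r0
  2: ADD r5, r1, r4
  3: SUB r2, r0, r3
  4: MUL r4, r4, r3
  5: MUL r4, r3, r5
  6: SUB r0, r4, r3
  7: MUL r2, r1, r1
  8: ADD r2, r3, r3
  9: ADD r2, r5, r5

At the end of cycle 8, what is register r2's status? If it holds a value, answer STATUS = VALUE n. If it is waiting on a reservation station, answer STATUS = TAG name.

cycle 1: issue SUB r5<-Add1 // r0:7,r1:8,r2:4,r3:6,r4:4,r5:Add1
cycle 2: issue SUB r0<-Add2 // r0:Add2,r1:8,r2:4,r3:6,r4:4,r5:Add1
cycle 3: issue ADD r5<-Add3 // r0:Add2,r1:8,r2:4,r3:6,r4:4,r5:Add3
cycle 4: CDB Add1=-3; issue SUB r2<-Add1 // r0:Add2,r1:8,r2:Add1,r3:6,r4:4,r5:Add3
cycle 5: CDB Add2=-3; issue MUL r4<-Mul1 // r0:-3,r1:8,r2:Add1,r3:6,r4:Mul1,r5:Add3
cycle 6: CDB Add3=12; issue MUL r4<-Mul2 // r0:-3,r1:8,r2:Add1,r3:6,r4:Mul2,r5:12
cycle 7: issue SUB r0<-Add2 // r0:Add2,r1:8,r2:Add1,r3:6,r4:Mul2,r5:12
cycle 8: CDB Add1=-9; stall // r0:Add2,r1:8,r2:-9,r3:6,r4:Mul2,r5:12

STATUS = VALUE -9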